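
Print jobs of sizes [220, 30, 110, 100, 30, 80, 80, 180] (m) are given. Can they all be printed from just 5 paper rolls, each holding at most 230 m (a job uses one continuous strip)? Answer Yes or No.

A valid assignment using 4 paper rolls:
  roll 1: 220 = 220
  roll 2: 180 + 30 = 210
  roll 3: 110 + 100 = 210
  roll 4: 80 + 80 + 30 = 190
That uses only 4 ≤ 5, so 5 paper rolls are enough.

Yes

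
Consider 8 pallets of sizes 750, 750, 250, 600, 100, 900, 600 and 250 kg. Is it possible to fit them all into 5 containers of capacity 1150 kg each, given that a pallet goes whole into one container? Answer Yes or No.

A valid assignment using 5 containers:
  container 1: 900 + 250 = 1150
  container 2: 750 + 250 + 100 = 1100
  container 3: 750 = 750
  container 4: 600 = 600
  container 5: 600 = 600
Every load is within 1150 kg, so 5 containers suffice.

Yes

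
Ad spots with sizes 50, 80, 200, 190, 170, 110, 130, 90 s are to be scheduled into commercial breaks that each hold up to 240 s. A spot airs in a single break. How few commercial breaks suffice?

5

Total = 200 + 190 + 170 + 130 + 110 + 90 + 80 + 50 = 1020 s.
Lower bound: ⌈1020/240⌉ = 5 commercial breaks.
A packing using 5 commercial breaks:
  break 1: 200 = 200
  break 2: 190 + 50 = 240
  break 3: 170 = 170
  break 4: 130 + 110 = 240
  break 5: 90 + 80 = 170
This matches the lower bound, so 5 is optimal.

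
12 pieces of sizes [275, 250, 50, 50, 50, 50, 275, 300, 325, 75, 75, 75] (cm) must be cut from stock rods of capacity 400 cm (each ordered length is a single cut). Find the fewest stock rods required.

Total = 325 + 300 + 275 + 275 + 250 + 75 + 75 + 75 + 50 + 50 + 50 + 50 = 1850 cm.
Lower bound: ⌈1850/400⌉ = 5 stock rods.
A packing using 5 stock rods:
  stock rod 1: 325 + 75 = 400
  stock rod 2: 300 + 75 = 375
  stock rod 3: 275 + 75 + 50 = 400
  stock rod 4: 275 + 50 + 50 = 375
  stock rod 5: 250 + 50 = 300
This matches the lower bound, so 5 is optimal.

5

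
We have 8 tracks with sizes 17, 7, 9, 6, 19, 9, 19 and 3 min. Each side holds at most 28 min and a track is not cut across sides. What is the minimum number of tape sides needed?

Total = 19 + 19 + 17 + 9 + 9 + 7 + 6 + 3 = 89 min.
Lower bound: ⌈89/28⌉ = 4 tape sides.
A packing using 4 tape sides:
  side 1: 19 + 9 = 28
  side 2: 19 + 9 = 28
  side 3: 17 + 7 + 3 = 27
  side 4: 6 = 6
This matches the lower bound, so 4 is optimal.

4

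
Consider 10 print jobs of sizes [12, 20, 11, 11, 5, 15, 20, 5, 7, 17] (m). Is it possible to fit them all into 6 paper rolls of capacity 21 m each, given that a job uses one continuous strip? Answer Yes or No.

No

Total = 123 m; ⌈123/21⌉ = 6.
7 print jobs each exceed half the capacity and cannot share a roll, forcing at least 7 paper rolls.
At least 7 paper rolls are required, but only 6 are allowed.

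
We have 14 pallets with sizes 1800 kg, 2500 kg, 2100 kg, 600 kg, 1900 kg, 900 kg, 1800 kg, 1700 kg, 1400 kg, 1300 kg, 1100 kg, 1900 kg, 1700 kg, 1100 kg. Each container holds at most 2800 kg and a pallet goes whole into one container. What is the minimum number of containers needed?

9

Total = 2500 + 2100 + 1900 + 1900 + 1800 + 1800 + 1700 + 1700 + 1400 + 1300 + 1100 + 1100 + 900 + 600 = 21800 kg.
Lower bound: ⌈21800/2800⌉ = 8 containers.
A packing using 9 containers:
  container 1: 2500 = 2500
  container 2: 2100 + 600 = 2700
  container 3: 1900 + 900 = 2800
  container 4: 1900 = 1900
  container 5: 1800 = 1800
  container 6: 1800 = 1800
  container 7: 1700 + 1100 = 2800
  container 8: 1700 + 1100 = 2800
  container 9: 1400 + 1300 = 2700
No arrangement into 8 containers stays within capacity, so 9 is optimal.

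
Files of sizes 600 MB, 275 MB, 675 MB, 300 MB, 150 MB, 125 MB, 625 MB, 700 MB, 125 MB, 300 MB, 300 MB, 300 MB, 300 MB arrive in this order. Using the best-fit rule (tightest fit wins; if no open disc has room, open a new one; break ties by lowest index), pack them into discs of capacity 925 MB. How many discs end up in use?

6

  600 → disc 1 (new)  [load 600/925]
  275 → disc 1  [load 875/925]
  675 → disc 2 (new)  [load 675/925]
  300 → disc 3 (new)  [load 300/925]
  150 → disc 2  [load 825/925]
  125 → disc 3  [load 425/925]
  625 → disc 4 (new)  [load 625/925]
  700 → disc 5 (new)  [load 700/925]
  125 → disc 5  [load 825/925]
  300 → disc 4  [load 925/925]
  300 → disc 3  [load 725/925]
  300 → disc 6 (new)  [load 300/925]
  300 → disc 6  [load 600/925]
6 discs opened.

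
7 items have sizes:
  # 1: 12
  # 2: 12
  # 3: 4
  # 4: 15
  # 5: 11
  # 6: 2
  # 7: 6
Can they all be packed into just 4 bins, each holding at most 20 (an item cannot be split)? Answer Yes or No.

Yes

A valid assignment using 4 bins:
  bin 1: 15 + 4 = 19
  bin 2: 12 + 6 + 2 = 20
  bin 3: 12 = 12
  bin 4: 11 = 11
Every load is within 20, so 4 bins suffice.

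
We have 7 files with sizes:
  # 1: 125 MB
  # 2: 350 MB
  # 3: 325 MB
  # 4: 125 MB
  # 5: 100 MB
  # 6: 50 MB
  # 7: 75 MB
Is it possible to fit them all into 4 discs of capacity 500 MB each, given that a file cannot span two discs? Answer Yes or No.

Yes

A valid assignment using 3 discs:
  disc 1: 350 + 125 = 475
  disc 2: 325 + 125 + 50 = 500
  disc 3: 100 + 75 = 175
That uses only 3 ≤ 4, so 4 discs are enough.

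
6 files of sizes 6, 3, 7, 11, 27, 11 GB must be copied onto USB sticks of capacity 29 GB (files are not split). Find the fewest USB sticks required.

3

Total = 27 + 11 + 11 + 7 + 6 + 3 = 65 GB.
Lower bound: ⌈65/29⌉ = 3 USB sticks.
A packing using 3 USB sticks:
  USB stick 1: 27 = 27
  USB stick 2: 11 + 11 + 7 = 29
  USB stick 3: 6 + 3 = 9
This matches the lower bound, so 3 is optimal.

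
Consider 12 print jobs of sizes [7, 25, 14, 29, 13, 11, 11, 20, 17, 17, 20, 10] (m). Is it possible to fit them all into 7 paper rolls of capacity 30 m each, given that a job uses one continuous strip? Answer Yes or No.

Yes

A valid assignment using 7 paper rolls:
  roll 1: 29 = 29
  roll 2: 25 = 25
  roll 3: 20 + 10 = 30
  roll 4: 20 + 7 = 27
  roll 5: 17 + 13 = 30
  roll 6: 17 + 11 = 28
  roll 7: 14 + 11 = 25
Every load is within 30 m, so 7 paper rolls suffice.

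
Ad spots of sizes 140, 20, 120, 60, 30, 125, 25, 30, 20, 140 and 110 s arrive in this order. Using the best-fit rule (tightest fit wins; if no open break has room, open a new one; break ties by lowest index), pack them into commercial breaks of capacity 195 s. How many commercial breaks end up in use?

  140 → break 1 (new)  [load 140/195]
  20 → break 1  [load 160/195]
  120 → break 2 (new)  [load 120/195]
  60 → break 2  [load 180/195]
  30 → break 1  [load 190/195]
  125 → break 3 (new)  [load 125/195]
  25 → break 3  [load 150/195]
  30 → break 3  [load 180/195]
  20 → break 4 (new)  [load 20/195]
  140 → break 4  [load 160/195]
  110 → break 5 (new)  [load 110/195]
5 commercial breaks opened.

5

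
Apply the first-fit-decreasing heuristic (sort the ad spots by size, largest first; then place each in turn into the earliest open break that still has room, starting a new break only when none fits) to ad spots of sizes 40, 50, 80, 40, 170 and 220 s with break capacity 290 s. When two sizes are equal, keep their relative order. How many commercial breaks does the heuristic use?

Sorted descending: 220, 170, 80, 50, 40, 40.
  220 → break 1 (new)  [load 220/290]
  170 → break 2 (new)  [load 170/290]
  80 → break 2  [load 250/290]
  50 → break 1  [load 270/290]
  40 → break 2  [load 290/290]
  40 → break 3 (new)  [load 40/290]
3 commercial breaks opened.

3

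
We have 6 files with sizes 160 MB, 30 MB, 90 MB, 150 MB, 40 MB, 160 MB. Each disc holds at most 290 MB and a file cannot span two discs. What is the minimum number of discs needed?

3

Total = 160 + 160 + 150 + 90 + 40 + 30 = 630 MB.
Lower bound: ⌈630/290⌉ = 3 discs.
A packing using 3 discs:
  disc 1: 160 + 90 + 40 = 290
  disc 2: 160 + 30 = 190
  disc 3: 150 = 150
This matches the lower bound, so 3 is optimal.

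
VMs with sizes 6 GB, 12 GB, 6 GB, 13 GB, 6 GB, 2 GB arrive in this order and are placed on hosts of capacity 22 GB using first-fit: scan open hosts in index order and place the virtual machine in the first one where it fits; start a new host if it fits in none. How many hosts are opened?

3

  6 → host 1 (new)  [load 6/22]
  12 → host 1  [load 18/22]
  6 → host 2 (new)  [load 6/22]
  13 → host 2  [load 19/22]
  6 → host 3 (new)  [load 6/22]
  2 → host 1  [load 20/22]
3 hosts opened.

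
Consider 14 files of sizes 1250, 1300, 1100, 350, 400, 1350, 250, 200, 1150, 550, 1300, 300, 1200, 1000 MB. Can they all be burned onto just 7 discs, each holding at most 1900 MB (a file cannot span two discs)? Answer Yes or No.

No

Total = 11700 MB; ⌈11700/1900⌉ = 7.
8 files each exceed half the capacity and cannot share a disc, forcing at least 8 discs.
At least 8 discs are required, but only 7 are allowed.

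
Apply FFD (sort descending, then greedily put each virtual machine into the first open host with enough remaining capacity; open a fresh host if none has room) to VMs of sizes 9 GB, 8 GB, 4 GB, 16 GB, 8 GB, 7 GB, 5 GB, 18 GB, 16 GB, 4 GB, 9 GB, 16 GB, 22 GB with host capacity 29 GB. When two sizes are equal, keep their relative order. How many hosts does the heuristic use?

5

Sorted descending: 22, 18, 16, 16, 16, 9, 9, 8, 8, 7, 5, 4, 4.
  22 → host 1 (new)  [load 22/29]
  18 → host 2 (new)  [load 18/29]
  16 → host 3 (new)  [load 16/29]
  16 → host 4 (new)  [load 16/29]
  16 → host 5 (new)  [load 16/29]
  9 → host 2  [load 27/29]
  9 → host 3  [load 25/29]
  8 → host 4  [load 24/29]
  8 → host 5  [load 24/29]
  7 → host 1  [load 29/29]
  5 → host 4  [load 29/29]
  4 → host 3  [load 29/29]
  4 → host 5  [load 28/29]
5 hosts opened.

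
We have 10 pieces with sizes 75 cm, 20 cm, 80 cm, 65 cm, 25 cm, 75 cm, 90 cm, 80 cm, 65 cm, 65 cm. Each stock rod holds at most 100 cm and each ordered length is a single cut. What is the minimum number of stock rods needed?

8

Total = 90 + 80 + 80 + 75 + 75 + 65 + 65 + 65 + 25 + 20 = 640 cm.
Lower bound: ⌈640/100⌉ = 7 stock rods.
Also, 8 pieces each exceed 50 cm, and no two of those can share a stock rod, so at least 8 stock rods are needed.
A packing using 8 stock rods:
  stock rod 1: 90 = 90
  stock rod 2: 80 + 20 = 100
  stock rod 3: 80 = 80
  stock rod 4: 75 + 25 = 100
  stock rod 5: 75 = 75
  stock rod 6: 65 = 65
  stock rod 7: 65 = 65
  stock rod 8: 65 = 65
This matches the lower bound, so 8 is optimal.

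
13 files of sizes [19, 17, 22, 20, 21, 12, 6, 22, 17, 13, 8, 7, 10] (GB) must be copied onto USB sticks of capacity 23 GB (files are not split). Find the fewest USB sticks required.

10

Total = 22 + 22 + 21 + 20 + 19 + 17 + 17 + 13 + 12 + 10 + 8 + 7 + 6 = 194 GB.
Lower bound: ⌈194/23⌉ = 9 USB sticks.
A packing using 10 USB sticks:
  USB stick 1: 22 = 22
  USB stick 2: 22 = 22
  USB stick 3: 21 = 21
  USB stick 4: 20 = 20
  USB stick 5: 19 = 19
  USB stick 6: 17 + 6 = 23
  USB stick 7: 17 = 17
  USB stick 8: 13 + 10 = 23
  USB stick 9: 12 + 8 = 20
  USB stick 10: 7 = 7
No arrangement into 9 USB sticks stays within capacity, so 10 is optimal.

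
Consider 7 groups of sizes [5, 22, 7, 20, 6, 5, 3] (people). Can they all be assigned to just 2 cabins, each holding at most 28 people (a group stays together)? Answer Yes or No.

Total = 68 people; ⌈68/28⌉ = 3.
At least 3 cabins are required, but only 2 are allowed.

No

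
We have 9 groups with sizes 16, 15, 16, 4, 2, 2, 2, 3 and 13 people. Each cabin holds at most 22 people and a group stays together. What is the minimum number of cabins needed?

4

Total = 16 + 16 + 15 + 13 + 4 + 3 + 2 + 2 + 2 = 73 people.
Lower bound: ⌈73/22⌉ = 4 cabins.
A packing using 4 cabins:
  cabin 1: 16 + 4 + 2 = 22
  cabin 2: 16 + 3 + 2 = 21
  cabin 3: 15 + 2 = 17
  cabin 4: 13 = 13
This matches the lower bound, so 4 is optimal.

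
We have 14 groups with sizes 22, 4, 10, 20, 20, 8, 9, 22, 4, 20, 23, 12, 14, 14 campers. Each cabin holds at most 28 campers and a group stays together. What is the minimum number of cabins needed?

Total = 23 + 22 + 22 + 20 + 20 + 20 + 14 + 14 + 12 + 10 + 9 + 8 + 4 + 4 = 202 campers.
Lower bound: ⌈202/28⌉ = 8 cabins.
A packing using 9 cabins:
  cabin 1: 23 + 4 = 27
  cabin 2: 22 + 4 = 26
  cabin 3: 22 = 22
  cabin 4: 20 + 8 = 28
  cabin 5: 20 = 20
  cabin 6: 20 = 20
  cabin 7: 14 + 14 = 28
  cabin 8: 12 + 10 = 22
  cabin 9: 9 = 9
No arrangement into 8 cabins stays within capacity, so 9 is optimal.

9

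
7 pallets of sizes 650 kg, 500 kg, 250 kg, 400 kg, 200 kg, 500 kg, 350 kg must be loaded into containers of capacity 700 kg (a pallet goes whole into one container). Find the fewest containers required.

Total = 650 + 500 + 500 + 400 + 350 + 250 + 200 = 2850 kg.
Lower bound: ⌈2850/700⌉ = 5 containers.
A packing using 5 containers:
  container 1: 650 = 650
  container 2: 500 + 200 = 700
  container 3: 500 = 500
  container 4: 400 + 250 = 650
  container 5: 350 = 350
This matches the lower bound, so 5 is optimal.

5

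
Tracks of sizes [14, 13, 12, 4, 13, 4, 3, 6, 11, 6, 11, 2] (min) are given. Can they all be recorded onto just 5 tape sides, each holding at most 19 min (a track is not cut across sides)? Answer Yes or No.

Total = 99 min; ⌈99/19⌉ = 6.
At least 6 tape sides are required, but only 5 are allowed.

No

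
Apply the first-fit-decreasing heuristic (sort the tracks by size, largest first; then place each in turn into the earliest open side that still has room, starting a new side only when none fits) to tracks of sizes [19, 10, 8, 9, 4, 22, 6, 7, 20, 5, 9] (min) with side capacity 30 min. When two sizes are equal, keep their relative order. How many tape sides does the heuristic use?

Sorted descending: 22, 20, 19, 10, 9, 9, 8, 7, 6, 5, 4.
  22 → side 1 (new)  [load 22/30]
  20 → side 2 (new)  [load 20/30]
  19 → side 3 (new)  [load 19/30]
  10 → side 2  [load 30/30]
  9 → side 3  [load 28/30]
  9 → side 4 (new)  [load 9/30]
  8 → side 1  [load 30/30]
  7 → side 4  [load 16/30]
  6 → side 4  [load 22/30]
  5 → side 4  [load 27/30]
  4 → side 5 (new)  [load 4/30]
5 tape sides opened.

5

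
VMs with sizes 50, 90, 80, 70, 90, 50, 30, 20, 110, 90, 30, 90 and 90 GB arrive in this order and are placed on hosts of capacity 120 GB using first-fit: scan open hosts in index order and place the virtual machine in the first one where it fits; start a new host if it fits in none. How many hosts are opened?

  50 → host 1 (new)  [load 50/120]
  90 → host 2 (new)  [load 90/120]
  80 → host 3 (new)  [load 80/120]
  70 → host 1  [load 120/120]
  90 → host 4 (new)  [load 90/120]
  50 → host 5 (new)  [load 50/120]
  30 → host 2  [load 120/120]
  20 → host 3  [load 100/120]
  110 → host 6 (new)  [load 110/120]
  90 → host 7 (new)  [load 90/120]
  30 → host 4  [load 120/120]
  90 → host 8 (new)  [load 90/120]
  90 → host 9 (new)  [load 90/120]
9 hosts opened.

9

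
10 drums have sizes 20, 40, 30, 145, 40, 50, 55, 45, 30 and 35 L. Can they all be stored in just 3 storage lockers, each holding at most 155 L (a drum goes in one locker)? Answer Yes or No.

Total = 490 L; ⌈490/155⌉ = 4.
At least 4 storage lockers are required, but only 3 are allowed.

No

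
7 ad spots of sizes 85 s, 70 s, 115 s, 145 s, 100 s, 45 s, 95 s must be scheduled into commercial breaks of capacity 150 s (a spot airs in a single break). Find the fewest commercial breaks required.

6

Total = 145 + 115 + 100 + 95 + 85 + 70 + 45 = 655 s.
Lower bound: ⌈655/150⌉ = 5 commercial breaks.
A packing using 6 commercial breaks:
  break 1: 145 = 145
  break 2: 115 = 115
  break 3: 100 + 45 = 145
  break 4: 95 = 95
  break 5: 85 = 85
  break 6: 70 = 70
No arrangement into 5 commercial breaks stays within capacity, so 6 is optimal.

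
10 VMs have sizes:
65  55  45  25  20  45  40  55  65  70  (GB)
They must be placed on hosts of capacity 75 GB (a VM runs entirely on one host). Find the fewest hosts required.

8

Total = 70 + 65 + 65 + 55 + 55 + 45 + 45 + 40 + 25 + 20 = 485 GB.
Lower bound: ⌈485/75⌉ = 7 hosts.
Also, 8 VMs each exceed 75/2 GB, and no two of those can share a host, so at least 8 hosts are needed.
A packing using 8 hosts:
  host 1: 70 = 70
  host 2: 65 = 65
  host 3: 65 = 65
  host 4: 55 + 20 = 75
  host 5: 55 = 55
  host 6: 45 + 25 = 70
  host 7: 45 = 45
  host 8: 40 = 40
This matches the lower bound, so 8 is optimal.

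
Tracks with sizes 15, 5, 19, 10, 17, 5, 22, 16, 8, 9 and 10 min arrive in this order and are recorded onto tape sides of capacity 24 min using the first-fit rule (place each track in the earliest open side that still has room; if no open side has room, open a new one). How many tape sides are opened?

7

  15 → side 1 (new)  [load 15/24]
  5 → side 1  [load 20/24]
  19 → side 2 (new)  [load 19/24]
  10 → side 3 (new)  [load 10/24]
  17 → side 4 (new)  [load 17/24]
  5 → side 2  [load 24/24]
  22 → side 5 (new)  [load 22/24]
  16 → side 6 (new)  [load 16/24]
  8 → side 3  [load 18/24]
  9 → side 7 (new)  [load 9/24]
  10 → side 7  [load 19/24]
7 tape sides opened.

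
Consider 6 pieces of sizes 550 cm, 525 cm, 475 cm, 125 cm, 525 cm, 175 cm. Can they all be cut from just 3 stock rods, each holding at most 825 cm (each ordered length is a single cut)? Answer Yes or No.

No

Total = 2375 cm; ⌈2375/825⌉ = 3.
4 pieces each exceed half the capacity and cannot share a stock rod, forcing at least 4 stock rods.
At least 4 stock rods are required, but only 3 are allowed.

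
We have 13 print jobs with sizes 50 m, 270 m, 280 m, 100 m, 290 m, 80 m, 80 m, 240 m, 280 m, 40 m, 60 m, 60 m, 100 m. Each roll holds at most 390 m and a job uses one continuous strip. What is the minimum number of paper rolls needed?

Total = 290 + 280 + 280 + 270 + 240 + 100 + 100 + 80 + 80 + 60 + 60 + 50 + 40 = 1930 m.
Lower bound: ⌈1930/390⌉ = 5 paper rolls.
A packing using 5 paper rolls:
  roll 1: 290 + 100 = 390
  roll 2: 280 + 100 = 380
  roll 3: 280 + 60 + 50 = 390
  roll 4: 270 + 80 + 40 = 390
  roll 5: 240 + 80 + 60 = 380
This matches the lower bound, so 5 is optimal.

5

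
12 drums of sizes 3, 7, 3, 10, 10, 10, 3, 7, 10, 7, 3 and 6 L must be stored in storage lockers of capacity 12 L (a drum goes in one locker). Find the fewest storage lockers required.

8

Total = 10 + 10 + 10 + 10 + 7 + 7 + 7 + 6 + 3 + 3 + 3 + 3 = 79 L.
Lower bound: ⌈79/12⌉ = 7 storage lockers.
A packing using 8 storage lockers:
  locker 1: 10 = 10
  locker 2: 10 = 10
  locker 3: 10 = 10
  locker 4: 10 = 10
  locker 5: 7 + 3 = 10
  locker 6: 7 + 3 = 10
  locker 7: 7 + 3 = 10
  locker 8: 6 + 3 = 9
No arrangement into 7 storage lockers stays within capacity, so 8 is optimal.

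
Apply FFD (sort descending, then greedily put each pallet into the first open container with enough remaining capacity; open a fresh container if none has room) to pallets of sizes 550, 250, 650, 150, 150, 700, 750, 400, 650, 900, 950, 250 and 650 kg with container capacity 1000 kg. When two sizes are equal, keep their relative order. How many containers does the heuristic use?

Sorted descending: 950, 900, 750, 700, 650, 650, 650, 550, 400, 250, 250, 150, 150.
  950 → container 1 (new)  [load 950/1000]
  900 → container 2 (new)  [load 900/1000]
  750 → container 3 (new)  [load 750/1000]
  700 → container 4 (new)  [load 700/1000]
  650 → container 5 (new)  [load 650/1000]
  650 → container 6 (new)  [load 650/1000]
  650 → container 7 (new)  [load 650/1000]
  550 → container 8 (new)  [load 550/1000]
  400 → container 8  [load 950/1000]
  250 → container 3  [load 1000/1000]
  250 → container 4  [load 950/1000]
  150 → container 5  [load 800/1000]
  150 → container 5  [load 950/1000]
8 containers opened.

8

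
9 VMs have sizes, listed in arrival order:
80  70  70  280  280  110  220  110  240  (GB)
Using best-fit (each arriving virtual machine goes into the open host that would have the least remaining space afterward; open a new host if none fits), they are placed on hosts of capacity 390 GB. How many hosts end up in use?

  80 → host 1 (new)  [load 80/390]
  70 → host 1  [load 150/390]
  70 → host 1  [load 220/390]
  280 → host 2 (new)  [load 280/390]
  280 → host 3 (new)  [load 280/390]
  110 → host 2  [load 390/390]
  220 → host 4 (new)  [load 220/390]
  110 → host 3  [load 390/390]
  240 → host 5 (new)  [load 240/390]
5 hosts opened.

5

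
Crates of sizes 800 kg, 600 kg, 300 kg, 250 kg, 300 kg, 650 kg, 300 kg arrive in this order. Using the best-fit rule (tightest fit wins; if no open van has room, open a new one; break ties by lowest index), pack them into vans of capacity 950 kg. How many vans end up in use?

4

  800 → van 1 (new)  [load 800/950]
  600 → van 2 (new)  [load 600/950]
  300 → van 2  [load 900/950]
  250 → van 3 (new)  [load 250/950]
  300 → van 3  [load 550/950]
  650 → van 4 (new)  [load 650/950]
  300 → van 4  [load 950/950]
4 vans opened.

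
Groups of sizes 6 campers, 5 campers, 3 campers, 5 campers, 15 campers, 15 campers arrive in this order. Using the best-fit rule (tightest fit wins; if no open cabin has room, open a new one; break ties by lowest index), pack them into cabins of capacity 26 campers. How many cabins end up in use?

3

  6 → cabin 1 (new)  [load 6/26]
  5 → cabin 1  [load 11/26]
  3 → cabin 1  [load 14/26]
  5 → cabin 1  [load 19/26]
  15 → cabin 2 (new)  [load 15/26]
  15 → cabin 3 (new)  [load 15/26]
3 cabins opened.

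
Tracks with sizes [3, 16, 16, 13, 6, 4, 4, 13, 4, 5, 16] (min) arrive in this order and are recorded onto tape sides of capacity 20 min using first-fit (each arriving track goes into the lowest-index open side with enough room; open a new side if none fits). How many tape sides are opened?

  3 → side 1 (new)  [load 3/20]
  16 → side 1  [load 19/20]
  16 → side 2 (new)  [load 16/20]
  13 → side 3 (new)  [load 13/20]
  6 → side 3  [load 19/20]
  4 → side 2  [load 20/20]
  4 → side 4 (new)  [load 4/20]
  13 → side 4  [load 17/20]
  4 → side 5 (new)  [load 4/20]
  5 → side 5  [load 9/20]
  16 → side 6 (new)  [load 16/20]
6 tape sides opened.

6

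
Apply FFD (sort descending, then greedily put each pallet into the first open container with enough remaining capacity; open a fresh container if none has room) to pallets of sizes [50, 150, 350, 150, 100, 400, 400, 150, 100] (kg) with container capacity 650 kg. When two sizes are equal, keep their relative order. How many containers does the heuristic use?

3

Sorted descending: 400, 400, 350, 150, 150, 150, 100, 100, 50.
  400 → container 1 (new)  [load 400/650]
  400 → container 2 (new)  [load 400/650]
  350 → container 3 (new)  [load 350/650]
  150 → container 1  [load 550/650]
  150 → container 2  [load 550/650]
  150 → container 3  [load 500/650]
  100 → container 1  [load 650/650]
  100 → container 2  [load 650/650]
  50 → container 3  [load 550/650]
3 containers opened.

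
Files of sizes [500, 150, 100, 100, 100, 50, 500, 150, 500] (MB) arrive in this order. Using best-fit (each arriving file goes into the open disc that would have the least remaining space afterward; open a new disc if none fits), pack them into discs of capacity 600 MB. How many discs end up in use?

  500 → disc 1 (new)  [load 500/600]
  150 → disc 2 (new)  [load 150/600]
  100 → disc 1  [load 600/600]
  100 → disc 2  [load 250/600]
  100 → disc 2  [load 350/600]
  50 → disc 2  [load 400/600]
  500 → disc 3 (new)  [load 500/600]
  150 → disc 2  [load 550/600]
  500 → disc 4 (new)  [load 500/600]
4 discs opened.

4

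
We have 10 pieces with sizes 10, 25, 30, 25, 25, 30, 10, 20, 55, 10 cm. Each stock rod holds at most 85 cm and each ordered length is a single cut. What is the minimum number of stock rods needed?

3

Total = 55 + 30 + 30 + 25 + 25 + 25 + 20 + 10 + 10 + 10 = 240 cm.
Lower bound: ⌈240/85⌉ = 3 stock rods.
A packing using 3 stock rods:
  stock rod 1: 55 + 30 = 85
  stock rod 2: 30 + 25 + 25 = 80
  stock rod 3: 25 + 20 + 10 + 10 + 10 = 75
This matches the lower bound, so 3 is optimal.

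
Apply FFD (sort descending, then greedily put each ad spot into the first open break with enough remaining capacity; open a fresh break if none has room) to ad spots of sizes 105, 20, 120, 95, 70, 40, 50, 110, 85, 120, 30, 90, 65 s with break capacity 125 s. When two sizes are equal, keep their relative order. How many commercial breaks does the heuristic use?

9

Sorted descending: 120, 120, 110, 105, 95, 90, 85, 70, 65, 50, 40, 30, 20.
  120 → break 1 (new)  [load 120/125]
  120 → break 2 (new)  [load 120/125]
  110 → break 3 (new)  [load 110/125]
  105 → break 4 (new)  [load 105/125]
  95 → break 5 (new)  [load 95/125]
  90 → break 6 (new)  [load 90/125]
  85 → break 7 (new)  [load 85/125]
  70 → break 8 (new)  [load 70/125]
  65 → break 9 (new)  [load 65/125]
  50 → break 8  [load 120/125]
  40 → break 7  [load 125/125]
  30 → break 5  [load 125/125]
  20 → break 4  [load 125/125]
9 commercial breaks opened.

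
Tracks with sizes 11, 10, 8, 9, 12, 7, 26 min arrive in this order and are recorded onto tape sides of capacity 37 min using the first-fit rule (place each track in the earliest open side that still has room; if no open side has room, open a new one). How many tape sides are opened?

  11 → side 1 (new)  [load 11/37]
  10 → side 1  [load 21/37]
  8 → side 1  [load 29/37]
  9 → side 2 (new)  [load 9/37]
  12 → side 2  [load 21/37]
  7 → side 1  [load 36/37]
  26 → side 3 (new)  [load 26/37]
3 tape sides opened.

3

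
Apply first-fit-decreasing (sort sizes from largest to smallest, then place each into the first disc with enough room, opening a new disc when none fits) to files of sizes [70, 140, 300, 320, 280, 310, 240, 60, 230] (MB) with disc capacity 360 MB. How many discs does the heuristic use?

7

Sorted descending: 320, 310, 300, 280, 240, 230, 140, 70, 60.
  320 → disc 1 (new)  [load 320/360]
  310 → disc 2 (new)  [load 310/360]
  300 → disc 3 (new)  [load 300/360]
  280 → disc 4 (new)  [load 280/360]
  240 → disc 5 (new)  [load 240/360]
  230 → disc 6 (new)  [load 230/360]
  140 → disc 7 (new)  [load 140/360]
  70 → disc 4  [load 350/360]
  60 → disc 3  [load 360/360]
7 discs opened.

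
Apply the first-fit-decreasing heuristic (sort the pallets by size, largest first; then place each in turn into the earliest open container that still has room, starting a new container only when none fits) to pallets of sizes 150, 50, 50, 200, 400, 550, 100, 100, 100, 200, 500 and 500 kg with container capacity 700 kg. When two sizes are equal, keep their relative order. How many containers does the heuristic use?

Sorted descending: 550, 500, 500, 400, 200, 200, 150, 100, 100, 100, 50, 50.
  550 → container 1 (new)  [load 550/700]
  500 → container 2 (new)  [load 500/700]
  500 → container 3 (new)  [load 500/700]
  400 → container 4 (new)  [load 400/700]
  200 → container 2  [load 700/700]
  200 → container 3  [load 700/700]
  150 → container 1  [load 700/700]
  100 → container 4  [load 500/700]
  100 → container 4  [load 600/700]
  100 → container 4  [load 700/700]
  50 → container 5 (new)  [load 50/700]
  50 → container 5  [load 100/700]
5 containers opened.

5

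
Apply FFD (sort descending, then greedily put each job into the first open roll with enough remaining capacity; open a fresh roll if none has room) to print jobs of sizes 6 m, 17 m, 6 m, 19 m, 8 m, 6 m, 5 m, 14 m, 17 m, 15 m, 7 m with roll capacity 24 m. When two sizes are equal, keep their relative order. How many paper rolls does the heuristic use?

6

Sorted descending: 19, 17, 17, 15, 14, 8, 7, 6, 6, 6, 5.
  19 → roll 1 (new)  [load 19/24]
  17 → roll 2 (new)  [load 17/24]
  17 → roll 3 (new)  [load 17/24]
  15 → roll 4 (new)  [load 15/24]
  14 → roll 5 (new)  [load 14/24]
  8 → roll 4  [load 23/24]
  7 → roll 2  [load 24/24]
  6 → roll 3  [load 23/24]
  6 → roll 5  [load 20/24]
  6 → roll 6 (new)  [load 6/24]
  5 → roll 1  [load 24/24]
6 paper rolls opened.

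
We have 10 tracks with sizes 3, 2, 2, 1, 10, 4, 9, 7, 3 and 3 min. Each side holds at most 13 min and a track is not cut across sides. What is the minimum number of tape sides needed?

Total = 10 + 9 + 7 + 4 + 3 + 3 + 3 + 2 + 2 + 1 = 44 min.
Lower bound: ⌈44/13⌉ = 4 tape sides.
A packing using 4 tape sides:
  side 1: 10 + 3 = 13
  side 2: 9 + 4 = 13
  side 3: 7 + 3 + 3 = 13
  side 4: 2 + 2 + 1 = 5
This matches the lower bound, so 4 is optimal.

4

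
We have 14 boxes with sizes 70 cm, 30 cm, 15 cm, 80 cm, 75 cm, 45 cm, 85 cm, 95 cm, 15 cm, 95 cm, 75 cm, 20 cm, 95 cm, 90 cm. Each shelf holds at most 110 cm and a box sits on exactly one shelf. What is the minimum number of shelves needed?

10

Total = 95 + 95 + 95 + 90 + 85 + 80 + 75 + 75 + 70 + 45 + 30 + 20 + 15 + 15 = 885 cm.
Lower bound: ⌈885/110⌉ = 9 shelves.
A packing using 10 shelves:
  shelf 1: 95 + 15 = 110
  shelf 2: 95 + 15 = 110
  shelf 3: 95 = 95
  shelf 4: 90 + 20 = 110
  shelf 5: 85 = 85
  shelf 6: 80 + 30 = 110
  shelf 7: 75 = 75
  shelf 8: 75 = 75
  shelf 9: 70 = 70
  shelf 10: 45 = 45
No arrangement into 9 shelves stays within capacity, so 10 is optimal.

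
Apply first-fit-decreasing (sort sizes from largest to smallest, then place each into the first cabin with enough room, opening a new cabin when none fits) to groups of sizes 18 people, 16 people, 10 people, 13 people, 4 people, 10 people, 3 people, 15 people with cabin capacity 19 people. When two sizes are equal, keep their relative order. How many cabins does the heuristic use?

Sorted descending: 18, 16, 15, 13, 10, 10, 4, 3.
  18 → cabin 1 (new)  [load 18/19]
  16 → cabin 2 (new)  [load 16/19]
  15 → cabin 3 (new)  [load 15/19]
  13 → cabin 4 (new)  [load 13/19]
  10 → cabin 5 (new)  [load 10/19]
  10 → cabin 6 (new)  [load 10/19]
  4 → cabin 3  [load 19/19]
  3 → cabin 2  [load 19/19]
6 cabins opened.

6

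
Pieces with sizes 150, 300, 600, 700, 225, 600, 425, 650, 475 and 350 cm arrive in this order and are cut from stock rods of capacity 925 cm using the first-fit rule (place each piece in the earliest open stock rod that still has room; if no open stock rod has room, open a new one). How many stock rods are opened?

7

  150 → stock rod 1 (new)  [load 150/925]
  300 → stock rod 1  [load 450/925]
  600 → stock rod 2 (new)  [load 600/925]
  700 → stock rod 3 (new)  [load 700/925]
  225 → stock rod 1  [load 675/925]
  600 → stock rod 4 (new)  [load 600/925]
  425 → stock rod 5 (new)  [load 425/925]
  650 → stock rod 6 (new)  [load 650/925]
  475 → stock rod 5  [load 900/925]
  350 → stock rod 7 (new)  [load 350/925]
7 stock rods opened.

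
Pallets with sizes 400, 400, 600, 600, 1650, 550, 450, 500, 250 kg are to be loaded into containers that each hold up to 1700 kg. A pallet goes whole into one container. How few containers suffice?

Total = 1650 + 600 + 600 + 550 + 500 + 450 + 400 + 400 + 250 = 5400 kg.
Lower bound: ⌈5400/1700⌉ = 4 containers.
A packing using 4 containers:
  container 1: 1650 = 1650
  container 2: 600 + 600 + 500 = 1700
  container 3: 550 + 450 + 400 + 250 = 1650
  container 4: 400 = 400
This matches the lower bound, so 4 is optimal.

4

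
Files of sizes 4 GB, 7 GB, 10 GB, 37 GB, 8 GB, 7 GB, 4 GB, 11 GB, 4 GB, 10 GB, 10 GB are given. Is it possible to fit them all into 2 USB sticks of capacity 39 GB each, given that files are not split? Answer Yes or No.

No

Total = 112 GB; ⌈112/39⌉ = 3.
At least 3 USB sticks are required, but only 2 are allowed.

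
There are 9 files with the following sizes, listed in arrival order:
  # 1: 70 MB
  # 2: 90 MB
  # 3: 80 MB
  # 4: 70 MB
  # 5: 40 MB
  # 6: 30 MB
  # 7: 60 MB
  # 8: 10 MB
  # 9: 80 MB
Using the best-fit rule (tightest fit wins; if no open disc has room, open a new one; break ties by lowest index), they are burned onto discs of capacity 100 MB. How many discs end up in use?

6

  70 → disc 1 (new)  [load 70/100]
  90 → disc 2 (new)  [load 90/100]
  80 → disc 3 (new)  [load 80/100]
  70 → disc 4 (new)  [load 70/100]
  40 → disc 5 (new)  [load 40/100]
  30 → disc 1  [load 100/100]
  60 → disc 5  [load 100/100]
  10 → disc 2  [load 100/100]
  80 → disc 6 (new)  [load 80/100]
6 discs opened.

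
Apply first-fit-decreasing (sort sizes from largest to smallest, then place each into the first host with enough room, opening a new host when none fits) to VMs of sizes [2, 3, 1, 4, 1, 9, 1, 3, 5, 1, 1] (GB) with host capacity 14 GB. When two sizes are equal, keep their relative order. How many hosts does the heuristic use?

Sorted descending: 9, 5, 4, 3, 3, 2, 1, 1, 1, 1, 1.
  9 → host 1 (new)  [load 9/14]
  5 → host 1  [load 14/14]
  4 → host 2 (new)  [load 4/14]
  3 → host 2  [load 7/14]
  3 → host 2  [load 10/14]
  2 → host 2  [load 12/14]
  1 → host 2  [load 13/14]
  1 → host 2  [load 14/14]
  1 → host 3 (new)  [load 1/14]
  1 → host 3  [load 2/14]
  1 → host 3  [load 3/14]
3 hosts opened.

3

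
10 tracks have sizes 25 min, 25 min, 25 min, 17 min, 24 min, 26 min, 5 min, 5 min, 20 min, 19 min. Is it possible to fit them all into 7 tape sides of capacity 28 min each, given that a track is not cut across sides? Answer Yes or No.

No

Total = 191 min; ⌈191/28⌉ = 7.
8 tracks each exceed half the capacity and cannot share a side, forcing at least 8 tape sides.
At least 8 tape sides are required, but only 7 are allowed.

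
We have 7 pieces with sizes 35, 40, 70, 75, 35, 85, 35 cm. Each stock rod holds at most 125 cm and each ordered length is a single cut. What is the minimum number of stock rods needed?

Total = 85 + 75 + 70 + 40 + 35 + 35 + 35 = 375 cm.
Lower bound: ⌈375/125⌉ = 3 stock rods.
A packing using 4 stock rods:
  stock rod 1: 85 + 40 = 125
  stock rod 2: 75 + 35 = 110
  stock rod 3: 70 + 35 = 105
  stock rod 4: 35 = 35
No arrangement into 3 stock rods stays within capacity, so 4 is optimal.

4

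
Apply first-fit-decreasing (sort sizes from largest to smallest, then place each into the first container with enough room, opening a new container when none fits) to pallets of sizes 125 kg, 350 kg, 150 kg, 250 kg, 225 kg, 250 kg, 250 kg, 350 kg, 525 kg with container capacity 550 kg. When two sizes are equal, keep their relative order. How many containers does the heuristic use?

5

Sorted descending: 525, 350, 350, 250, 250, 250, 225, 150, 125.
  525 → container 1 (new)  [load 525/550]
  350 → container 2 (new)  [load 350/550]
  350 → container 3 (new)  [load 350/550]
  250 → container 4 (new)  [load 250/550]
  250 → container 4  [load 500/550]
  250 → container 5 (new)  [load 250/550]
  225 → container 5  [load 475/550]
  150 → container 2  [load 500/550]
  125 → container 3  [load 475/550]
5 containers opened.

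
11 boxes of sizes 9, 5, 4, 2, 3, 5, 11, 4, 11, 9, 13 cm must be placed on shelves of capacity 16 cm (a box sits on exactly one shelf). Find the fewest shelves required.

5

Total = 13 + 11 + 11 + 9 + 9 + 5 + 5 + 4 + 4 + 3 + 2 = 76 cm.
Lower bound: ⌈76/16⌉ = 5 shelves.
A packing using 5 shelves:
  shelf 1: 13 + 3 = 16
  shelf 2: 11 + 5 = 16
  shelf 3: 11 + 5 = 16
  shelf 4: 9 + 4 + 2 = 15
  shelf 5: 9 + 4 = 13
This matches the lower bound, so 5 is optimal.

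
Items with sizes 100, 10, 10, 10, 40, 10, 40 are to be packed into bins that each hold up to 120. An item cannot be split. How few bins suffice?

Total = 100 + 40 + 40 + 10 + 10 + 10 + 10 = 220.
Lower bound: ⌈220/120⌉ = 2 bins.
A packing using 2 bins:
  bin 1: 100 + 10 + 10 = 120
  bin 2: 40 + 40 + 10 + 10 = 100
This matches the lower bound, so 2 is optimal.

2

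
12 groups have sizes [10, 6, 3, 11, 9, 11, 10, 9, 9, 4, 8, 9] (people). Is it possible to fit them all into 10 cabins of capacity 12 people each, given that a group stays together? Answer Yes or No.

Yes

A valid assignment using 10 cabins:
  cabin 1: 11 = 11
  cabin 2: 11 = 11
  cabin 3: 10 = 10
  cabin 4: 10 = 10
  cabin 5: 9 + 3 = 12
  cabin 6: 9 = 9
  cabin 7: 9 = 9
  cabin 8: 9 = 9
  cabin 9: 8 + 4 = 12
  cabin 10: 6 = 6
Every load is within 12 people, so 10 cabins suffice.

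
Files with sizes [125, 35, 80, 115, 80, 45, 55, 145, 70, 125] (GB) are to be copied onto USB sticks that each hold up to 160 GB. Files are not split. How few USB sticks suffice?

6

Total = 145 + 125 + 125 + 115 + 80 + 80 + 70 + 55 + 45 + 35 = 875 GB.
Lower bound: ⌈875/160⌉ = 6 USB sticks.
A packing using 6 USB sticks:
  USB stick 1: 145 = 145
  USB stick 2: 125 + 35 = 160
  USB stick 3: 125 = 125
  USB stick 4: 115 + 45 = 160
  USB stick 5: 80 + 80 = 160
  USB stick 6: 70 + 55 = 125
This matches the lower bound, so 6 is optimal.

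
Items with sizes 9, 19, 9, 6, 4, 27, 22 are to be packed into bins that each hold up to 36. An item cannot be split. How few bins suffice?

Total = 27 + 22 + 19 + 9 + 9 + 6 + 4 = 96.
Lower bound: ⌈96/36⌉ = 3 bins.
A packing using 3 bins:
  bin 1: 27 + 9 = 36
  bin 2: 22 + 9 + 4 = 35
  bin 3: 19 + 6 = 25
This matches the lower bound, so 3 is optimal.

3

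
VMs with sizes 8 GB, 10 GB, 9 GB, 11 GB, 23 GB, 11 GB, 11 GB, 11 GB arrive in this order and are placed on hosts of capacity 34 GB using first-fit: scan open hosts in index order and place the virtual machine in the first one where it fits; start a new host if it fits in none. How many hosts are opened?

3

  8 → host 1 (new)  [load 8/34]
  10 → host 1  [load 18/34]
  9 → host 1  [load 27/34]
  11 → host 2 (new)  [load 11/34]
  23 → host 2  [load 34/34]
  11 → host 3 (new)  [load 11/34]
  11 → host 3  [load 22/34]
  11 → host 3  [load 33/34]
3 hosts opened.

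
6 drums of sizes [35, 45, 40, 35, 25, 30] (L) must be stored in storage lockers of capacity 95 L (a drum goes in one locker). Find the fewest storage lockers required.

Total = 45 + 40 + 35 + 35 + 30 + 25 = 210 L.
Lower bound: ⌈210/95⌉ = 3 storage lockers.
A packing using 3 storage lockers:
  locker 1: 45 + 40 = 85
  locker 2: 35 + 35 + 25 = 95
  locker 3: 30 = 30
This matches the lower bound, so 3 is optimal.

3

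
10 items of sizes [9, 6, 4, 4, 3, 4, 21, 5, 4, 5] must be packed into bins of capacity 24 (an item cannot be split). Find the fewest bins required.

Total = 21 + 9 + 6 + 5 + 5 + 4 + 4 + 4 + 4 + 3 = 65.
Lower bound: ⌈65/24⌉ = 3 bins.
A packing using 3 bins:
  bin 1: 21 + 3 = 24
  bin 2: 9 + 6 + 5 + 4 = 24
  bin 3: 5 + 4 + 4 + 4 = 17
This matches the lower bound, so 3 is optimal.

3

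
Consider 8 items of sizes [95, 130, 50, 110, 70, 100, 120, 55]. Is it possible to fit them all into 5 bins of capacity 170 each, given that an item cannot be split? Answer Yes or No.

A valid assignment using 5 bins:
  bin 1: 130 = 130
  bin 2: 120 + 50 = 170
  bin 3: 110 + 55 = 165
  bin 4: 100 + 70 = 170
  bin 5: 95 = 95
Every load is within 170, so 5 bins suffice.

Yes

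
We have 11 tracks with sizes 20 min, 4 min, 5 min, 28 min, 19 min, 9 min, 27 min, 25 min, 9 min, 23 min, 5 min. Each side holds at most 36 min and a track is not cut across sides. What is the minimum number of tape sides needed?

6

Total = 28 + 27 + 25 + 23 + 20 + 19 + 9 + 9 + 5 + 5 + 4 = 174 min.
Lower bound: ⌈174/36⌉ = 5 tape sides.
Also, 6 tracks each exceed 18 min, and no two of those can share a side, so at least 6 tape sides are needed.
A packing using 6 tape sides:
  side 1: 28 + 5 = 33
  side 2: 27 + 9 = 36
  side 3: 25 + 9 = 34
  side 4: 23 + 5 + 4 = 32
  side 5: 20 = 20
  side 6: 19 = 19
This matches the lower bound, so 6 is optimal.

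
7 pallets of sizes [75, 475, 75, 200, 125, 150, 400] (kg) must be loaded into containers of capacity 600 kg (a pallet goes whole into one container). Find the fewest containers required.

3

Total = 475 + 400 + 200 + 150 + 125 + 75 + 75 = 1500 kg.
Lower bound: ⌈1500/600⌉ = 3 containers.
A packing using 3 containers:
  container 1: 475 + 125 = 600
  container 2: 400 + 200 = 600
  container 3: 150 + 75 + 75 = 300
This matches the lower bound, so 3 is optimal.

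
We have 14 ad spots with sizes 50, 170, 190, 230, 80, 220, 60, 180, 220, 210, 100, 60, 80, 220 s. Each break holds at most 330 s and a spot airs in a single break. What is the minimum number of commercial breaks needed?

Total = 230 + 220 + 220 + 220 + 210 + 190 + 180 + 170 + 100 + 80 + 80 + 60 + 60 + 50 = 2070 s.
Lower bound: ⌈2070/330⌉ = 7 commercial breaks.
Also, 8 ad spots each exceed 165 s, and no two of those can share a break, so at least 8 commercial breaks are needed.
A packing using 8 commercial breaks:
  break 1: 230 + 100 = 330
  break 2: 220 + 80 = 300
  break 3: 220 + 80 = 300
  break 4: 220 + 60 + 50 = 330
  break 5: 210 + 60 = 270
  break 6: 190 = 190
  break 7: 180 = 180
  break 8: 170 = 170
This matches the lower bound, so 8 is optimal.

8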